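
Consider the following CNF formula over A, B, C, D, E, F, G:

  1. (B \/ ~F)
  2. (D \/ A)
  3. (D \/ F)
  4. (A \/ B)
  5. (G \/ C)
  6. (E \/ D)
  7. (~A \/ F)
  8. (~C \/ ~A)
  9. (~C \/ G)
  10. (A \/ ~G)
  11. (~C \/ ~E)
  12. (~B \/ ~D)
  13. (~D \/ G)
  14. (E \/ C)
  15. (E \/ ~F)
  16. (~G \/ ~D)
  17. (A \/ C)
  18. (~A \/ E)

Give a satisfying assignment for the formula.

A=T  B=T  C=F  D=F  E=T  F=T  G=T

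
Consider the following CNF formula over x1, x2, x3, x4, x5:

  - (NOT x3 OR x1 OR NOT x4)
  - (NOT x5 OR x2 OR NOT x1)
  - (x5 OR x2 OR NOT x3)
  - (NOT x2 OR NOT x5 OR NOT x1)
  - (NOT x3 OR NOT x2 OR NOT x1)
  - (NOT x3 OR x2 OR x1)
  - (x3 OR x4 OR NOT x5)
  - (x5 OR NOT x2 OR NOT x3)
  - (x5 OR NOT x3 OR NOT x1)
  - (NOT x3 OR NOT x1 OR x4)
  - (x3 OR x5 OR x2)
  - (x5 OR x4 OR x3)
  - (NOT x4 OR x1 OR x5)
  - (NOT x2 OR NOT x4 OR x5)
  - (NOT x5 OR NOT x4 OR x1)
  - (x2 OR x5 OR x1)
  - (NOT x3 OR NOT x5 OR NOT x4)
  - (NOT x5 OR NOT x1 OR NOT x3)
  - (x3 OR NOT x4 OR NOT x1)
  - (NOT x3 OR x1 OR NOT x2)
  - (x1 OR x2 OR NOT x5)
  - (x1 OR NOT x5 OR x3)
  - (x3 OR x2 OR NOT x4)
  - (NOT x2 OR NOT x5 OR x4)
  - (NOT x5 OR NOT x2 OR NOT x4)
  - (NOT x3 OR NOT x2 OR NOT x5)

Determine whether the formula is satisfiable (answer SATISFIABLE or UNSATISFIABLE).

x5 = True:
  x1 = True:
    propagation gives x2=True; an empty clause results — contradiction.
  x1 = False:
    propagation gives x4=False, x3=True, x2=True; an empty clause results — contradiction.
x5 = False:
  x3 = True:
    propagation gives x2=True; an empty clause results — contradiction.
  x3 = False:
    propagation gives x2=True, x4=True; an empty clause results — contradiction.
Every branch closes, so no satisfying assignment exists.

UNSATISFIABLE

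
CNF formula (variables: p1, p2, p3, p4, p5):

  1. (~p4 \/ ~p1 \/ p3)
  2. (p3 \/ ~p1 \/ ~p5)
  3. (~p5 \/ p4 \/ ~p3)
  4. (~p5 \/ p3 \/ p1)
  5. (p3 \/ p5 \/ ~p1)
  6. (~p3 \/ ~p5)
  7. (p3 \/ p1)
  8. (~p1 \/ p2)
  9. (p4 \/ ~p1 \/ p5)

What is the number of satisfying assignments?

5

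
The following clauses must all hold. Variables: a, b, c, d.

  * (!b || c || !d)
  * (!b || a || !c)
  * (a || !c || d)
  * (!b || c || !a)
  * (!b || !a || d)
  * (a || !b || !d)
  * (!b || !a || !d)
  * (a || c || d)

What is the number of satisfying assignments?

6

The models are:
  a=F b=F c=F d=T
  a=F b=F c=T d=T
  a=T b=F c=F d=F
  a=T b=F c=F d=T
  a=T b=F c=T d=F
  a=T b=F c=T d=T
Count: 6.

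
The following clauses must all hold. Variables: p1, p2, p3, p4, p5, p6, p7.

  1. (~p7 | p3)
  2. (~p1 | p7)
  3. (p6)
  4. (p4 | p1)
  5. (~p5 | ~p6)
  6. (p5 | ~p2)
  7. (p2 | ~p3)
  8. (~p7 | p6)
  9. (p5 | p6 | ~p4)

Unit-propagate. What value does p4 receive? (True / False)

Unit clause (p6) sets p6 = True.
From (~p6 | ~p5) and p6 = True: p5 = False.
From (~p2 | p5) and p5 = False: p2 = False.
(p2 | ~p3): since p2 = False, the clause reduces to (~p3). p3 = False.
From (p3 | ~p7) and p3 = False: p7 = False.
(p7 | ~p1) with p7 = False leaves only ~p1, so p1 = False.
(p1 | p4) with p1 = False leaves only p4, so p4 = True.

True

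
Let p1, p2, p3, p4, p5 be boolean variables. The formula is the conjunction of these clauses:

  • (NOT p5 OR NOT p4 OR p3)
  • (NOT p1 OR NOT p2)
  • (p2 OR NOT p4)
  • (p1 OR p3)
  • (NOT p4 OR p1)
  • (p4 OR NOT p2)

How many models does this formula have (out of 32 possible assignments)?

The models are:
  p1=0 p2=0 p3=1 p4=0 p5=0
  p1=0 p2=0 p3=1 p4=0 p5=1
  p1=1 p2=0 p3=0 p4=0 p5=0
  p1=1 p2=0 p3=0 p4=0 p5=1
  p1=1 p2=0 p3=1 p4=0 p5=0
  p1=1 p2=0 p3=1 p4=0 p5=1
Count: 6.

6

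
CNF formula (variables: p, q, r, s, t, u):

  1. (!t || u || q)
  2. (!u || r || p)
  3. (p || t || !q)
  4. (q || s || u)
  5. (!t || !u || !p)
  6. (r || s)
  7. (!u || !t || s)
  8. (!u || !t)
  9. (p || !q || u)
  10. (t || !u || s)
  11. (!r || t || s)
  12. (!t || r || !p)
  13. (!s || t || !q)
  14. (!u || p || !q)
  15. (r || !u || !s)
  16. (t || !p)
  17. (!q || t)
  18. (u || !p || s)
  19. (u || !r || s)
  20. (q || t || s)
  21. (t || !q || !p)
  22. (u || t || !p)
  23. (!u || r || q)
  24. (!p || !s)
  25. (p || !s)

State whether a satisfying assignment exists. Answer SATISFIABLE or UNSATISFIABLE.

UNSATISFIABLE

t = True:
  propagation gives u=False, q=True, p=True, r=True; an empty clause results — contradiction.
t = False:
  propagation gives p=False, q=False, s=True; an empty clause results — contradiction.
Every branch closes, so no satisfying assignment exists.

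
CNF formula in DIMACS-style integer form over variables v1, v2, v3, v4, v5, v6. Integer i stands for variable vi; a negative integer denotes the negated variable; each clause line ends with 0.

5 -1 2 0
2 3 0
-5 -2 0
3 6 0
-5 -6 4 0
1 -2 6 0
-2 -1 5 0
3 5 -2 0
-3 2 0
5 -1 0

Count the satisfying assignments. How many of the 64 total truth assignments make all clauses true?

Satisfying assignments:
  v1=F v2=T v3=T v4=F v5=F v6=T
  v1=F v2=T v3=T v4=T v5=F v6=T
That's 2 in total.

2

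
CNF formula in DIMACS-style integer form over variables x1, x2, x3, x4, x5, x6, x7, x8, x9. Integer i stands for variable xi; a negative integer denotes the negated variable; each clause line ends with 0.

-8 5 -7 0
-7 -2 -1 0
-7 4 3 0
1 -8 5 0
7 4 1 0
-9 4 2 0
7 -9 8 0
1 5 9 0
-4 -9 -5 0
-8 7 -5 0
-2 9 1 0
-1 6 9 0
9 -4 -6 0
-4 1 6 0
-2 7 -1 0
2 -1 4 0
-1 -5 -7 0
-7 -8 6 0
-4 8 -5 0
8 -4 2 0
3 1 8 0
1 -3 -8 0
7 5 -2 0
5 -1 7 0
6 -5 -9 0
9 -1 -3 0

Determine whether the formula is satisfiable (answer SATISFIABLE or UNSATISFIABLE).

Try x1 = False.
Branch on x2: take x2 = True.
  then x9 is forced to True.
For the remaining variables, x3 = True, x4 = False, x5 = True, x6 = True, x7 = True, x8 = False works.
Every clause has at least one true literal under this assignment.
So x1=F, x2=T, x3=T, x4=F, x5=T, x6=T, x7=T, x8=F, x9=T is a satisfying assignment.

SATISFIABLE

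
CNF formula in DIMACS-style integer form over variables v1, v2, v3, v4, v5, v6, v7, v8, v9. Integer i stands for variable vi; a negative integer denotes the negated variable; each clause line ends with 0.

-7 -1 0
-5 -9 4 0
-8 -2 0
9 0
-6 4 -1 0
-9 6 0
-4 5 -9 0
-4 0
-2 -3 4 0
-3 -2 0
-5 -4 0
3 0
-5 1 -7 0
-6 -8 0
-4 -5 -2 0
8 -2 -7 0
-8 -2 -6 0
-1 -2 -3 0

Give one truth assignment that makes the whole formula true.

v1=False, v2=False, v3=True, v4=False, v5=False, v6=True, v7=True, v8=False, v9=True

Unit propagation: (v9) forces v9 = True.
The clause (v6) is unit: v6 must be True.
The clause (~v4) is unit: v4 must be False.
(~v5) is a unit clause, so v5 = False.
(~v1) is a unit clause, so v1 = False.
The clause (v3) is unit: v3 must be True.
The clause (~v2) is unit: v2 must be False.
The clause (~v8) is unit: v8 must be False.
v7 is now unconstrained; take v7 = True.
Every clause has at least one true literal under this assignment.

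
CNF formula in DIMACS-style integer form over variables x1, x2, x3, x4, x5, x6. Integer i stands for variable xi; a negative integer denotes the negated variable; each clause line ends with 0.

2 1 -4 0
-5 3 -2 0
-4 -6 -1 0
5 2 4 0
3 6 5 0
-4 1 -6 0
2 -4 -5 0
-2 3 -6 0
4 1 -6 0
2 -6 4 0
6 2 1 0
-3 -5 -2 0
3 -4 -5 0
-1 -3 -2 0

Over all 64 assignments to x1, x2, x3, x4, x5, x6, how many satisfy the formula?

5

Satisfying assignments:
  x1=F x2=T x3=T x4=F x5=F x6=F
  x1=F x2=T x3=T x4=T x5=F x6=F
  x1=T x2=F x3=F x4=F x5=T x6=F
  x1=T x2=F x3=T x4=F x5=T x6=F
  x1=T x2=F x3=T x4=T x5=F x6=F
Count: 5.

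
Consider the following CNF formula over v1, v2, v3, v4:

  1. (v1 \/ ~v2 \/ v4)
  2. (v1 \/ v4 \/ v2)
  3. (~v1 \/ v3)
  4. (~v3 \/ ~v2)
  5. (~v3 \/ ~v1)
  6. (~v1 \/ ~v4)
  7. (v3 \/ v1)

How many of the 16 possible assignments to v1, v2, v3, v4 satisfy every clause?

The models are:
  v1=0 v2=0 v3=1 v4=1
That's 1 in total.

1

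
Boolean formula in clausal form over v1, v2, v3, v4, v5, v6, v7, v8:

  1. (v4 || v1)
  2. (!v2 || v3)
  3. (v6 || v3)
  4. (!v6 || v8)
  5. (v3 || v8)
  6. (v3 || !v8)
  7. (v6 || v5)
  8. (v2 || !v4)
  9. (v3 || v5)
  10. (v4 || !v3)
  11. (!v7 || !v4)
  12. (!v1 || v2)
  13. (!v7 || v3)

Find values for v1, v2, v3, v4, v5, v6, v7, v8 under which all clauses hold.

v1=F, v2=T, v3=T, v4=T, v5=T, v6=F, v7=F, v8=T

Check each clause:
  1. (v1 || v4) — v4 is true.
  2. (!v2 || v3) — v3 is true.
  3. (v6 || v3) — v3 is true.
  4. (v8 || !v6) — v8 is true.
  5. (v3 || v8) — v8 is true.
  6. (v3 || !v8) — v3 is true.
  7. (v6 || v5) — v5 is true.
  8. (v2 || !v4) — v2 is true.
  9. (v3 || v5) — v3 is true.
  10. (v4 || !v3) — v4 is true.
  11. (!v4 || !v7) — !v7 is true.
  12. (v2 || !v1) — v2 is true.
  13. (v3 || !v7) — !v7 is true.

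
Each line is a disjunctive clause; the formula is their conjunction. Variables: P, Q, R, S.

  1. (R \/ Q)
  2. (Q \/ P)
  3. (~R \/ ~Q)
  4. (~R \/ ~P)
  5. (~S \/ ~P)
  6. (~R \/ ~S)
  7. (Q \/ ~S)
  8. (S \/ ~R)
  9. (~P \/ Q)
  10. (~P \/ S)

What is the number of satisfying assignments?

2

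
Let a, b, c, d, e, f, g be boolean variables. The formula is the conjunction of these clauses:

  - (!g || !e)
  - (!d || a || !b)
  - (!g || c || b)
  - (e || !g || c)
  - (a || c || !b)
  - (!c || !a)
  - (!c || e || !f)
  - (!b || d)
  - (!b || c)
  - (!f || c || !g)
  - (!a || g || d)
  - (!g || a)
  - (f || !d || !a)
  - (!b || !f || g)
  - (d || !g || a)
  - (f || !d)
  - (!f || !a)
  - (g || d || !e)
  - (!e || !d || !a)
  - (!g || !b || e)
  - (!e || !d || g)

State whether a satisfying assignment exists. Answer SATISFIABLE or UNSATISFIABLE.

SATISFIABLE

Set a = False and propagate.
  then g is forced to False.
Branch on b: take b = False.
Branch on c: take c = False.
The remaining clauses are satisfied by d = True, e = False, f = True.
Every clause has at least one true literal under this assignment.
So a=F  b=F  c=F  d=T  e=F  f=T  g=F is a satisfying assignment.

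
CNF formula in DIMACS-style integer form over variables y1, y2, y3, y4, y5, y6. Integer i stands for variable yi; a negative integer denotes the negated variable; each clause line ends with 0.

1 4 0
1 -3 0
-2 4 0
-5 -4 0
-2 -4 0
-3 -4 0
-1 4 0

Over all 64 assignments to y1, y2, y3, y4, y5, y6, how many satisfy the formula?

The models are:
  y1=0 y2=0 y3=0 y4=1 y5=0 y6=0
  y1=0 y2=0 y3=0 y4=1 y5=0 y6=1
  y1=1 y2=0 y3=0 y4=1 y5=0 y6=0
  y1=1 y2=0 y3=0 y4=1 y5=0 y6=1
That's 4 in total.

4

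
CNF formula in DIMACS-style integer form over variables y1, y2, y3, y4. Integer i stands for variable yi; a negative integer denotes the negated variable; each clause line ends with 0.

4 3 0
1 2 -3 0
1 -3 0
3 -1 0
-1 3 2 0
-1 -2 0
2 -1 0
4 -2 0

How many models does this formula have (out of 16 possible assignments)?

2

The models are:
  y1=0 y2=0 y3=0 y4=1
  y1=0 y2=1 y3=0 y4=1
Count: 2.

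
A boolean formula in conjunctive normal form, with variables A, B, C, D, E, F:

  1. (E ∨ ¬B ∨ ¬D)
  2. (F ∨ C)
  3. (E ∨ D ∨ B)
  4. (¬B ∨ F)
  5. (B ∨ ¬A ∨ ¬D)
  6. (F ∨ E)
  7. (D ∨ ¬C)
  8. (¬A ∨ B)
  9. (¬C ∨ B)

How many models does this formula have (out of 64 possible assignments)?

11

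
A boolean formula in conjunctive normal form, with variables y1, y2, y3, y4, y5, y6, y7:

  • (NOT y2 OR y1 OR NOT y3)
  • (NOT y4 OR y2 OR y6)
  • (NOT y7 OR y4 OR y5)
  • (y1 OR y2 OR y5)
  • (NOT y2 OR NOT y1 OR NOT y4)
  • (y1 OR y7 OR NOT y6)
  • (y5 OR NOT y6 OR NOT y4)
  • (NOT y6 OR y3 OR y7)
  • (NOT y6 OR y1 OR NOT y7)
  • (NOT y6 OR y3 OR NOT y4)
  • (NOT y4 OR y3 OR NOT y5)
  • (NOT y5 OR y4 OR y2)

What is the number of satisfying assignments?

Case analysis on y4 and y6:
  y4=1, y6=1: remaining (y1,y2,y3,y5,y7) ∈ {(1,0,1,1,0); (1,0,1,1,1)} — 2.
  y4=1, y6=0: remaining (y1,y2,y3,y5,y7) ∈ {(0,1,0,0,0); (0,1,0,0,1)} — 2.
  y4=0, y6=1: 5 of the 32 assignments to (y1,y2,y3,y5,y7) work.
  y4=0, y6=0: 11 of the 32 assignments to (y1,y2,y3,y5,y7) work.
Total: 2 + 2 + 5 + 11 = 20.

20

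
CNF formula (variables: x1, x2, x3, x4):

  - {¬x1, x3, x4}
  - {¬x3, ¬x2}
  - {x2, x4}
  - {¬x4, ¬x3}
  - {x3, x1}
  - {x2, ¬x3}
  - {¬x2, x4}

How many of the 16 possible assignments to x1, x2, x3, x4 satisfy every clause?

2

The models are:
  x1=1 x2=0 x3=0 x4=1
  x1=1 x2=1 x3=0 x4=1
That's 2 in total.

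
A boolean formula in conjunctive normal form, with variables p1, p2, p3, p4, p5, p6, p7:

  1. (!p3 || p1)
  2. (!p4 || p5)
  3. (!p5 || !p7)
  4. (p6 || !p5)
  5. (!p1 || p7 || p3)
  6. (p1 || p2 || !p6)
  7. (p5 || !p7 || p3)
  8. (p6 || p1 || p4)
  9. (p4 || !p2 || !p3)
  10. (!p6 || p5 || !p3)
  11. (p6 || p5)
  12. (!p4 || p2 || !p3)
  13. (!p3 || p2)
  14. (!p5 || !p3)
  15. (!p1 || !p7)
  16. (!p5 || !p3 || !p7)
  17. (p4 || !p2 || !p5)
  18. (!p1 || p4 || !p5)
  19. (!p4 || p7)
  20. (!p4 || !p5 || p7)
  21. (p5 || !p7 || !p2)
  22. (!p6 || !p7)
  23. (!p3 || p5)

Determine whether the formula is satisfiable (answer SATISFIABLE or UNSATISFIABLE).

Branch on p1: take p1 = False.
  then p3 is forced to False.
Branch on p2: take p2 = True.
Try p4 = False.
  then p6 is forced to True.
  then p5 is forced to False.
  then p7 is forced to False.
So p1=F, p2=T, p3=F, p4=F, p5=F, p6=T, p7=F is a satisfying assignment.

SATISFIABLE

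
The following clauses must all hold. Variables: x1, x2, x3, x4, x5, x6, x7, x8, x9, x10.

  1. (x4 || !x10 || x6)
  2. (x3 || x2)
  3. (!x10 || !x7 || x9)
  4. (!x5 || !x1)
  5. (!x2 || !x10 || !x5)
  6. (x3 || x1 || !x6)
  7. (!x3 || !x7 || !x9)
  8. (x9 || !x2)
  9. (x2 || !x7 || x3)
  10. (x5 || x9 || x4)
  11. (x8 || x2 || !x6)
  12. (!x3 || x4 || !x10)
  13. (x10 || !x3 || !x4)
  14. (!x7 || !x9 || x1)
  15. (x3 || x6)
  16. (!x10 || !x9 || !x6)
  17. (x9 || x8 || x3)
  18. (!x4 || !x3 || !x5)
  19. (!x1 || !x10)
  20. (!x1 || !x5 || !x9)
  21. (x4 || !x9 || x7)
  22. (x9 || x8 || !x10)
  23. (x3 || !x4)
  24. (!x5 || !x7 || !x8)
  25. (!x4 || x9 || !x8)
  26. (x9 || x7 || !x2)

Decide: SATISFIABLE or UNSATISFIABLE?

SATISFIABLE

Set x1 = True and propagate.
  then x5 is forced to False.
  then x10 is forced to False.
Set x2 = True and propagate.
  then x9 is forced to True.
Try x3 = False.
  then x6 is forced to True.
  then x4 is forced to False.
  then x7 is forced to True.
x8 is now unconstrained; take x8 = True.
Every clause has at least one true literal under this assignment.
So x1 = True  x2 = True  x3 = False  x4 = False  x5 = False  x6 = True  x7 = True  x8 = True  x9 = True  x10 = False is a satisfying assignment.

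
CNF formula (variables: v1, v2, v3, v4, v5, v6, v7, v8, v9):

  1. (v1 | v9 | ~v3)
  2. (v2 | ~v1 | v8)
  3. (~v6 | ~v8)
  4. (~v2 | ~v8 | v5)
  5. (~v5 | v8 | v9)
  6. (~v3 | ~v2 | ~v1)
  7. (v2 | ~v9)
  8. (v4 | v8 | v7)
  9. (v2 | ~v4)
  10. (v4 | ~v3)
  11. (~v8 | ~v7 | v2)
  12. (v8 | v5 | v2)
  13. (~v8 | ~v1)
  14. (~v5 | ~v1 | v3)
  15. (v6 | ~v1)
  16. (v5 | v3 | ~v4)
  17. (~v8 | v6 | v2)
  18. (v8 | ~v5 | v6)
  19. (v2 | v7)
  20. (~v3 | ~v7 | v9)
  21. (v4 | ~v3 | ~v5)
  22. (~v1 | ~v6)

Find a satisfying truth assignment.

v1=F, v2=T, v3=F, v4=F, v5=T, v6=F, v7=F, v8=T, v9=F

Branch on v1: take v1 = False.
The remaining clauses are satisfied by v2 = True, v3 = False, v4 = False, v5 = True, v6 = False, v7 = False, v8 = True, v9 = False.
Every clause has at least one true literal under this assignment.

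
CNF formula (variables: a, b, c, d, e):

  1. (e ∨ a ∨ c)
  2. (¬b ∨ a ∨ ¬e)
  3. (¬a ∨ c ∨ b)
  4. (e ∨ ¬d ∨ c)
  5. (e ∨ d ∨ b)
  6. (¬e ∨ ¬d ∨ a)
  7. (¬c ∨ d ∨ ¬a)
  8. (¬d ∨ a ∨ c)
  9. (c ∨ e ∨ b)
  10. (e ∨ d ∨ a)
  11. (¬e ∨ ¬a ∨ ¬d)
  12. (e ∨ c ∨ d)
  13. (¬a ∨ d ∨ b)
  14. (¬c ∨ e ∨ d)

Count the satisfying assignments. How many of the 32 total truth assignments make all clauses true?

Split on d, then e.
  d=T, e=T: a clause becomes empty — 0.
  d=T, e=F: remaining (a,b,c) ∈ {(F,F,T); (F,T,T); (T,F,T); (T,T,T)} — 4.
  d=F, e=T: remaining (a,b,c) ∈ {(F,F,F); (F,F,T); (T,T,F)} — 3.
  d=F, e=F: a clause becomes empty — 0.
Total: 0 + 4 + 3 + 0 = 7.

7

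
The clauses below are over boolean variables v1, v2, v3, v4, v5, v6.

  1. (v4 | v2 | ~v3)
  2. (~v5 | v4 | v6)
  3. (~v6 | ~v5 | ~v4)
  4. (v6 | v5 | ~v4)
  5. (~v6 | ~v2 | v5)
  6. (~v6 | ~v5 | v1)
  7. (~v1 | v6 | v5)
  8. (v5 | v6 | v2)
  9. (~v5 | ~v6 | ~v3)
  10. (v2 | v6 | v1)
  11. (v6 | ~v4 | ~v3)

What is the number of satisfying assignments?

13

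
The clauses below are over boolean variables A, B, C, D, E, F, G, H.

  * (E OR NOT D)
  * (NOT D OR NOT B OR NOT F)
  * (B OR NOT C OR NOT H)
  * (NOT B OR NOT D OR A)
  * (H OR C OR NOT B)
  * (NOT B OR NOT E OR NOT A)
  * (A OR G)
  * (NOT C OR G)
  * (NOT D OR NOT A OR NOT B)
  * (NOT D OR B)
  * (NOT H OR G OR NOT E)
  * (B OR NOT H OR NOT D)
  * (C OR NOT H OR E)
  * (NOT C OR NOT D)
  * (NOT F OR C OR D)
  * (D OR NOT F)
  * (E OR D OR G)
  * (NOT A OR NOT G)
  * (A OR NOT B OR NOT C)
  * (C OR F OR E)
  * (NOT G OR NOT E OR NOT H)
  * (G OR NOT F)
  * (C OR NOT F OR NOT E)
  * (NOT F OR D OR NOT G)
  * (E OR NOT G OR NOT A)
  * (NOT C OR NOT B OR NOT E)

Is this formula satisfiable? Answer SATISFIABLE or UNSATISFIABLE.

SATISFIABLE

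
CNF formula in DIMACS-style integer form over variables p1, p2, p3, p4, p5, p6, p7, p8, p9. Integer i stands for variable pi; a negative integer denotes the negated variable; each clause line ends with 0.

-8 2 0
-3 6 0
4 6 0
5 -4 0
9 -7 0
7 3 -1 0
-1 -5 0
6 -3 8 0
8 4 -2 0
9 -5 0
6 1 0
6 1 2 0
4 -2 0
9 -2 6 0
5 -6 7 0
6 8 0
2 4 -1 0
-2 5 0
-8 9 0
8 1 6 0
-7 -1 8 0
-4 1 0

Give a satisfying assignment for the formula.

p1 = F, p2 = F, p3 = F, p4 = F, p5 = F, p6 = T, p7 = T, p8 = F, p9 = T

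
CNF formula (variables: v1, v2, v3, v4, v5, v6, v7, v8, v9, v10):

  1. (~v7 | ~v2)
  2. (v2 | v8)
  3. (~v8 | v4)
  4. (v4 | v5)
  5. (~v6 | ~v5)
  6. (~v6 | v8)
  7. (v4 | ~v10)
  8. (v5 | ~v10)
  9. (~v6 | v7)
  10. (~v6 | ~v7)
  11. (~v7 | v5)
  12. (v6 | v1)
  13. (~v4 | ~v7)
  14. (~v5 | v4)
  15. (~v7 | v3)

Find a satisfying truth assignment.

v1=T, v2=F, v3=F, v4=T, v5=F, v6=F, v7=F, v8=T, v9=F, v10=F

Check each clause:
  1. (~v7 | ~v2) — ~v7 is true.
  2. (v8 | v2) — v8 is true.
  3. (~v8 | v4) — v4 is true.
  4. (v5 | v4) — v4 is true.
  5. (~v5 | ~v6) — ~v6 is true.
  6. (~v6 | v8) — v8 is true.
  7. (~v10 | v4) — v4 is true.
  8. (v5 | ~v10) — ~v10 is true.
  9. (~v6 | v7) — ~v6 is true.
  10. (~v6 | ~v7) — ~v7 is true.
  11. (v5 | ~v7) — ~v7 is true.
  12. (v6 | v1) — v1 is true.
  13. (~v4 | ~v7) — ~v7 is true.
  14. (~v5 | v4) — ~v5 is true.
  15. (v3 | ~v7) — ~v7 is true.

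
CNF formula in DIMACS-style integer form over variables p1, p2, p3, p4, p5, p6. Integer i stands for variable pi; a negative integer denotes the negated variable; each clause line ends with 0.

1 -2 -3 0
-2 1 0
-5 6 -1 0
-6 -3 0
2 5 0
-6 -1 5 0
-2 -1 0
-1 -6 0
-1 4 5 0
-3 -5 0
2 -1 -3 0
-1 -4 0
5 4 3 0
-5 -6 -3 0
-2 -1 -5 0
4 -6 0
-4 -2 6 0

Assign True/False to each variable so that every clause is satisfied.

Set p1 = False and propagate.
  then p2 is forced to False.
  then p5 is forced to True.
  then p3 is forced to False.
Try p4 = True.
p6 is now unconstrained; take p6 = True.
Check each clause:
  1. (!p3 || p1 || !p2) — !p3 is true.
  2. (!p2 || p1) — !p2 is true.
  3. (!p5 || !p1 || p6) — p6 is true.
  4. (!p6 || !p3) — !p3 is true.
  5. (p2 || p5) — p5 is true.
  6. (p5 || !p1 || !p6) — p5 is true.
  7. (!p1 || !p2) — !p1 is true.
  8. (!p1 || !p6) — !p1 is true.
  9. (p4 || !p1 || p5) — p4 is true.
  10. (!p5 || !p3) — !p3 is true.
  11. (p2 || !p1 || !p3) — !p3 is true.
  12. (!p1 || !p4) — !p1 is true.
  13. (p3 || p5 || p4) — p4 is true.
  14. (!p3 || !p6 || !p5) — !p3 is true.
  15. (!p2 || !p5 || !p1) — !p2 is true.
  16. (p4 || !p6) — p4 is true.
  17. (!p4 || !p2 || p6) — p6 is true.

p1=False  p2=False  p3=False  p4=True  p5=True  p6=True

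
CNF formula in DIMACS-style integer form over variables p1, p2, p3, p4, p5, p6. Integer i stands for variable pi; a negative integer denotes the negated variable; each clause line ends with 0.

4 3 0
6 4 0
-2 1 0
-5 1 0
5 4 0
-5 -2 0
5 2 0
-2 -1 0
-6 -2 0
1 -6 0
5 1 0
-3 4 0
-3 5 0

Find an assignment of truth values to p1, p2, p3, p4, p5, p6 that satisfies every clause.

p1=1, p2=0, p3=0, p4=1, p5=1, p6=0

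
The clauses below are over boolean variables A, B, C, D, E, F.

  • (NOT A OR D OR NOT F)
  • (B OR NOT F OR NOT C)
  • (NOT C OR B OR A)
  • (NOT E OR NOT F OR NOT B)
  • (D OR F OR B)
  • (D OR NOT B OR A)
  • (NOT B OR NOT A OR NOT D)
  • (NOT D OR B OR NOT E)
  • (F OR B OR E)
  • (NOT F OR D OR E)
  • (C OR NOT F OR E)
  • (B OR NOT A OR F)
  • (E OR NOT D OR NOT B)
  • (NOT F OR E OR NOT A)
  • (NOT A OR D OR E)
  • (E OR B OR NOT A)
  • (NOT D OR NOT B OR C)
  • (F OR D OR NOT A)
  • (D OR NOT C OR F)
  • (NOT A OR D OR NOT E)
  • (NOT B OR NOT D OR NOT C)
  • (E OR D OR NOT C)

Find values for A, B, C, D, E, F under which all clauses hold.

Try A = False.
Branch on B: take B = False.
  then C is forced to False.
Set D = False and propagate.
  then F is forced to True.
  then E is forced to True.
Every clause has at least one true literal under this assignment.

A=F  B=F  C=F  D=F  E=T  F=T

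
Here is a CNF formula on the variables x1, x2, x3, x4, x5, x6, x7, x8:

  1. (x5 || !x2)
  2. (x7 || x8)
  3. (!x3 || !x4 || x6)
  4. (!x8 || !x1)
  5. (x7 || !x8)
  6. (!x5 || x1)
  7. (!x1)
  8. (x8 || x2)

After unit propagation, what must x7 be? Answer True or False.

True

Unit clause (!x1) sets x1 = False.
In (x1 || !x5), x1 is now false; !x5 must hold, so x5 = False.
(x5 || !x2): since x5 = False, the clause reduces to (!x2). x2 = False.
(x8 || x2): since x2 = False, the clause reduces to (x8). x8 = True.
(!x8 || x7) with x8 = True leaves only x7, so x7 = True.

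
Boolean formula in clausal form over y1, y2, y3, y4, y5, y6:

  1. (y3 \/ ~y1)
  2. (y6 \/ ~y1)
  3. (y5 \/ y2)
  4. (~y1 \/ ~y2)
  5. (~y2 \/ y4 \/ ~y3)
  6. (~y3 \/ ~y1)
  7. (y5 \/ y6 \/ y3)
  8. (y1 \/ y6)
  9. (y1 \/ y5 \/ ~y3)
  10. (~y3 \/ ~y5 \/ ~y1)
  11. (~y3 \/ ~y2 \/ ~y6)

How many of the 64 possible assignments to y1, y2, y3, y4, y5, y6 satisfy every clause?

8

Split on y1, then y3.
  y1=1, y3=1: a clause becomes empty — 0.
  y1=1, y3=0: a clause becomes empty — 0.
  y1=0, y3=1: remaining (y2,y4,y5,y6) ∈ {(0,0,1,1); (0,1,1,1)} — 2.
  y1=0, y3=0: y4 free; 3 ways for (y2,y5,y6) × 2^1 = 6.
Total: 0 + 0 + 2 + 6 = 8.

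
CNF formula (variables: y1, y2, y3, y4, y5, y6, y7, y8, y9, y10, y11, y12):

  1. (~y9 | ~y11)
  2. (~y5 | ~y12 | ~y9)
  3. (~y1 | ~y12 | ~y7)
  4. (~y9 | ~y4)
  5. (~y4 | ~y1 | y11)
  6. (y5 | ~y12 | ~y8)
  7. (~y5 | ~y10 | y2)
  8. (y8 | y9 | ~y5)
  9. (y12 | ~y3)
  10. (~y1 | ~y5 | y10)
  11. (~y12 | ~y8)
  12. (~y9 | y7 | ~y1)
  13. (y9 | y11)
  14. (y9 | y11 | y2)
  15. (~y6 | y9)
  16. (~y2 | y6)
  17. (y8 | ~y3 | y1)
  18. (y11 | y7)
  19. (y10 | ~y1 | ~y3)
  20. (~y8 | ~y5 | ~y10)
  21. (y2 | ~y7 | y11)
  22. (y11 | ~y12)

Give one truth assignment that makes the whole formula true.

y1=1, y2=1, y3=0, y4=0, y5=0, y6=1, y7=1, y8=0, y9=1, y10=0, y11=0, y12=0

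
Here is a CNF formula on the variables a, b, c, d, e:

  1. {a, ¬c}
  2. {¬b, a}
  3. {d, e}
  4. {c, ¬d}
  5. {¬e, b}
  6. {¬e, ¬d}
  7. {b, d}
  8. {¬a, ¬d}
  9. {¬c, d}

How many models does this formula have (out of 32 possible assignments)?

Satisfying assignments:
  a=1 b=1 c=0 d=0 e=1
Count: 1.

1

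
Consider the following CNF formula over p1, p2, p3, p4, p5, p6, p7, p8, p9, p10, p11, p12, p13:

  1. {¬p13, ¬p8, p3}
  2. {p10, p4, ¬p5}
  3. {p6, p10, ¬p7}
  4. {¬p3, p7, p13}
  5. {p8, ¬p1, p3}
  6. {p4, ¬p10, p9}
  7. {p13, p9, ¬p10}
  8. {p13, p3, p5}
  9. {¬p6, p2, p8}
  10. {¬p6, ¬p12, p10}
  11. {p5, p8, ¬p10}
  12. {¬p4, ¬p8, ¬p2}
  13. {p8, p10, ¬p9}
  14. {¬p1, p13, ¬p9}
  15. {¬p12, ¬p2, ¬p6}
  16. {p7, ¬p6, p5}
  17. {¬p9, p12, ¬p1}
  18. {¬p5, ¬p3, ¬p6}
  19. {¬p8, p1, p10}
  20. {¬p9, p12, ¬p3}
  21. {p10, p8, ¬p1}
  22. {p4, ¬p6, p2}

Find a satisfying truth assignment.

p1 = F, p2 = F, p3 = T, p4 = F, p5 = T, p6 = F, p7 = F, p8 = F, p9 = T, p10 = T, p11 = F, p12 = T, p13 = T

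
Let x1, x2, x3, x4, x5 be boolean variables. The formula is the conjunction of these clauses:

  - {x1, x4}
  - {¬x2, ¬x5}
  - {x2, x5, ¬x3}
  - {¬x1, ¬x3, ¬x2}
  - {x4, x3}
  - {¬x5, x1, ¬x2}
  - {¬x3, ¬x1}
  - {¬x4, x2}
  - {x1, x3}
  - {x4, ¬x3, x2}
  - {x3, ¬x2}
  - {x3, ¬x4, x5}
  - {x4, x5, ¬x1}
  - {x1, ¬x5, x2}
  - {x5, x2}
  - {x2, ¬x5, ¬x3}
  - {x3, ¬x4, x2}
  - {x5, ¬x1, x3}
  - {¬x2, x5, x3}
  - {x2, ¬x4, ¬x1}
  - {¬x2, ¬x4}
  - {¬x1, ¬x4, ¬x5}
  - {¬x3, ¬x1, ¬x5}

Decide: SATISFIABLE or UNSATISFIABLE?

x2 = True:
  propagation gives x5=False, x3=True, x1=False, x4=True; an empty clause results — contradiction.
x2 = False:
  propagation gives x4=False, x1=True, x3=True; an empty clause results — contradiction.
Every branch closes, so no satisfying assignment exists.

UNSATISFIABLE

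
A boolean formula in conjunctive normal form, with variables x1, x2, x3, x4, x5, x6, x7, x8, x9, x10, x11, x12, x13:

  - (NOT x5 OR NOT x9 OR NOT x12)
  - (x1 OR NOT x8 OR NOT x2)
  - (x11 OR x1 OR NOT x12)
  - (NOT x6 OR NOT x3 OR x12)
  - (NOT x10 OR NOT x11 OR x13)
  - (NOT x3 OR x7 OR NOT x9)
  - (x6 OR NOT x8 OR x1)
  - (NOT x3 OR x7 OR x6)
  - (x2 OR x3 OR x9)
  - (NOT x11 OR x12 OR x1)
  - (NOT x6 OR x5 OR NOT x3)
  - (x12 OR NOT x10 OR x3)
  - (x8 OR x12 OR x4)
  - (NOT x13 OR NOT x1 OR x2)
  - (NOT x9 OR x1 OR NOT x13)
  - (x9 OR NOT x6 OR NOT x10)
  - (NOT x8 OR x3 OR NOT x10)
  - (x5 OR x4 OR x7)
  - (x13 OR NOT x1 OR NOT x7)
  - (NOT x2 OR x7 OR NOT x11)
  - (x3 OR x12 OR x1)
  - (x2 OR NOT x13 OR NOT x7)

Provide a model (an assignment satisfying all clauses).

x10 occurs only negated in the remaining clauses — set x10 = False.
Set x1 = True and propagate.
Set x2 = True and propagate.
Try x3 = False.
The remaining clauses are satisfied by x4 = False, x5 = True, x6 = False, x7 = True, x8 = True, x9 = False, x11 = False, x12 = False, x13 = True.

x1=True, x2=True, x3=False, x4=False, x5=True, x6=False, x7=True, x8=True, x9=False, x10=False, x11=False, x12=False, x13=True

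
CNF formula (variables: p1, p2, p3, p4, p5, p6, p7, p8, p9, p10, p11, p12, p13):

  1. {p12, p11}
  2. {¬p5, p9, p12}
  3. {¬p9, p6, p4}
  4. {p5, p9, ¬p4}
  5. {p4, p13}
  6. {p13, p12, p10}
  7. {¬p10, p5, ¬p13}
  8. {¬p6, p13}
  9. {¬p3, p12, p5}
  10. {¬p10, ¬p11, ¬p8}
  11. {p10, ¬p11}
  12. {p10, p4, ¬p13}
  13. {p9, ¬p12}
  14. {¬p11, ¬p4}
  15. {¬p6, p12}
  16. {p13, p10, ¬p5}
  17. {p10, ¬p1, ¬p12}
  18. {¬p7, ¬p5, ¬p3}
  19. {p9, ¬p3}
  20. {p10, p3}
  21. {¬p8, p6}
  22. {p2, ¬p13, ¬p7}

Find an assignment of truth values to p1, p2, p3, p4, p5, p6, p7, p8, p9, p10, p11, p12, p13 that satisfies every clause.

p1 = F, p2 = F, p3 = T, p4 = T, p5 = F, p6 = T, p7 = F, p8 = F, p9 = T, p10 = F, p11 = F, p12 = T, p13 = T

Check each clause:
  1. {p12, p11} — p12 is true.
  2. {¬p5, p9, p12} — p9 is true.
  3. {p6, ¬p9, p4} — p4 is true.
  4. {p5, p9, ¬p4} — p9 is true.
  5. {p13, p4} — p4 is true.
  6. {p13, p12, p10} — p12 is true.
  7. {¬p13, p5, ¬p10} — ¬p10 is true.
  8. {¬p6, p13} — p13 is true.
  9. {p12, ¬p3, p5} — p12 is true.
  10. {¬p11, ¬p8, ¬p10} — ¬p8 is true.
  11. {p10, ¬p11} — ¬p11 is true.
  12. {p10, ¬p13, p4} — p4 is true.
  13. {¬p12, p9} — p9 is true.
  14. {¬p4, ¬p11} — ¬p11 is true.
  15. {p12, ¬p6} — p12 is true.
  16. {p13, ¬p5, p10} — ¬p5 is true.
  17. {¬p1, ¬p12, p10} — ¬p1 is true.
  18. {¬p3, ¬p7, ¬p5} — ¬p7 is true.
  19. {p9, ¬p3} — p9 is true.
  20. {p10, p3} — p3 is true.
  21. {¬p8, p6} — ¬p8 is true.
  22. {¬p13, p2, ¬p7} — ¬p7 is true.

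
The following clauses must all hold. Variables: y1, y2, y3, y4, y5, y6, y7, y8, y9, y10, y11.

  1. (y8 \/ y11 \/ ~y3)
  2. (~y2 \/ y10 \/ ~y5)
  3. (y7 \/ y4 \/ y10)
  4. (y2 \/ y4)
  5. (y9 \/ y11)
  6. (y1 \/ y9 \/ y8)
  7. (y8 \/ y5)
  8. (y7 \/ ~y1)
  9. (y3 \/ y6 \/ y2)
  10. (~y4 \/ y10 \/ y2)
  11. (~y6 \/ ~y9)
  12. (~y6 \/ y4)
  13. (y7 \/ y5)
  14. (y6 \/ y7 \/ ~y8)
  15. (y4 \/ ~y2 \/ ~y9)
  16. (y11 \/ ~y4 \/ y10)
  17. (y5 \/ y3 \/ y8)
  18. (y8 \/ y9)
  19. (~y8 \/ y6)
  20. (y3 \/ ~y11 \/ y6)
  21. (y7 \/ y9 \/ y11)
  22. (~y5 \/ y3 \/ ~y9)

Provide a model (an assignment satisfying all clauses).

y1=0, y2=0, y3=0, y4=1, y5=0, y6=1, y7=1, y8=1, y9=0, y10=1, y11=1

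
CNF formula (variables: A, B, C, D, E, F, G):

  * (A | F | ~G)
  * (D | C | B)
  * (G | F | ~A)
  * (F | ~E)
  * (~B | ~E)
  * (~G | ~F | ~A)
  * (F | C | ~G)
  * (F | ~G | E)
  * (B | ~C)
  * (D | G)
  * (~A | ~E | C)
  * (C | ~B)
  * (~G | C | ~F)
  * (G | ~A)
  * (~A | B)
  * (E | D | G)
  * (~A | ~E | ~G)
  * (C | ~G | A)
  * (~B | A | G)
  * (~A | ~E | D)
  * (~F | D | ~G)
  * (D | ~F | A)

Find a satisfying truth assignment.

A=False, B=False, C=False, D=True, E=False, F=True, G=False

D occurs only positively in the remaining clauses — set D = True.
Try A = False.
The remaining clauses are satisfied by B = False, C = False, E = False, F = True, G = False.
Every clause has at least one true literal under this assignment.
Check each clause:
  1. (A | F | ~G) — ~G is true.
  2. (C | D | B) — D is true.
  3. (F | ~A | G) — F is true.
  4. (F | ~E) — ~E is true.
  5. (~B | ~E) — ~E is true.
  6. (~F | ~A | ~G) — ~G is true.
  7. (F | ~G | C) — ~G is true.
  8. (F | ~G | E) — ~G is true.
  9. (B | ~C) — ~C is true.
  10. (D | G) — D is true.
  11. (~E | ~A | C) — ~A is true.
  12. (C | ~B) — ~B is true.
  13. (~F | C | ~G) — ~G is true.
  14. (G | ~A) — ~A is true.
  15. (B | ~A) — ~A is true.
  16. (E | D | G) — D is true.
  17. (~E | ~A | ~G) — ~G is true.
  18. (C | A | ~G) — ~G is true.
  19. (A | ~B | G) — ~B is true.
  20. (D | ~E | ~A) — ~E is true.
  21. (~F | ~G | D) — ~G is true.
  22. (~F | A | D) — D is true.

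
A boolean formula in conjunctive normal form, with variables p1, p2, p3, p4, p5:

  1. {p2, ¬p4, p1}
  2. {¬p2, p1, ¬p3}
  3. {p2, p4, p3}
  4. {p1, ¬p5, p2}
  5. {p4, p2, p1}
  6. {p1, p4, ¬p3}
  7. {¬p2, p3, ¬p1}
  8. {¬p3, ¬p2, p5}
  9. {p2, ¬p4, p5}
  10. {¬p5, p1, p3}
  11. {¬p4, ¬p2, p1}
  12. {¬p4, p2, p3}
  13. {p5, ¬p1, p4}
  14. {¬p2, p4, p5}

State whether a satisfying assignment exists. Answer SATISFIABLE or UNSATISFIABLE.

Set p1 = True and propagate.
For the remaining variables, p2 = False, p3 = True, p4 = True, p5 = True works.
So p1=True, p2=False, p3=True, p4=True, p5=True is a satisfying assignment.

SATISFIABLE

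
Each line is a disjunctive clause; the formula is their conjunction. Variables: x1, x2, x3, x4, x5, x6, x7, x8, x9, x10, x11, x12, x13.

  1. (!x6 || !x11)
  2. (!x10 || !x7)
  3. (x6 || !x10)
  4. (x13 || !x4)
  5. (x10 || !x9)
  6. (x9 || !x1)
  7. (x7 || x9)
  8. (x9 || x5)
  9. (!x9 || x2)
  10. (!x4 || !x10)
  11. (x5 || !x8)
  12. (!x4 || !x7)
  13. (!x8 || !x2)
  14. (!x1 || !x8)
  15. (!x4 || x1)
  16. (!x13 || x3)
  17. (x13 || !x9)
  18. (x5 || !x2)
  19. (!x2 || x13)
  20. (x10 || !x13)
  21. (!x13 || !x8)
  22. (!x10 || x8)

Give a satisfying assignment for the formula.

x1=F  x2=F  x3=F  x4=F  x5=T  x6=F  x7=T  x8=F  x9=F  x10=F  x11=T  x12=F  x13=F

Check each clause:
  1. (!x6 || !x11) — !x6 is true.
  2. (!x7 || !x10) — !x10 is true.
  3. (x6 || !x10) — !x10 is true.
  4. (x13 || !x4) — !x4 is true.
  5. (x10 || !x9) — !x9 is true.
  6. (x9 || !x1) — !x1 is true.
  7. (x9 || x7) — x7 is true.
  8. (x5 || x9) — x5 is true.
  9. (x2 || !x9) — !x9 is true.
  10. (!x4 || !x10) — !x4 is true.
  11. (x5 || !x8) — !x8 is true.
  12. (!x7 || !x4) — !x4 is true.
  13. (!x2 || !x8) — !x8 is true.
  14. (!x8 || !x1) — !x8 is true.
  15. (!x4 || x1) — !x4 is true.
  16. (x3 || !x13) — !x13 is true.
  17. (!x9 || x13) — !x9 is true.
  18. (!x2 || x5) — x5 is true.
  19. (!x2 || x13) — !x2 is true.
  20. (!x13 || x10) — !x13 is true.
  21. (!x13 || !x8) — !x8 is true.
  22. (x8 || !x10) — !x10 is true.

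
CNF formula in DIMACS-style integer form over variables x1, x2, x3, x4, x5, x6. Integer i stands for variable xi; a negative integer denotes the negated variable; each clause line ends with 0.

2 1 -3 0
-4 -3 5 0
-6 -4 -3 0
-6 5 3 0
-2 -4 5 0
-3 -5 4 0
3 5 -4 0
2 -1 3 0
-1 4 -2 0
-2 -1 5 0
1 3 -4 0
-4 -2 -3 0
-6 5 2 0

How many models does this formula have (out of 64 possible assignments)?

12

Split on x3, then x4.
  x3=T, x4=T: remaining (x1,x2,x5,x6) ∈ {(T,F,T,F)} — 1.
  x3=T, x4=F: remaining (x1,x2,x5,x6) ∈ {(F,T,F,F); (F,T,F,T); (T,F,F,F)} — 3.
  x3=F, x4=T: remaining (x1,x2,x5,x6) ∈ {(T,T,T,F); (T,T,T,T)} — 2.
  x3=F, x4=F: x2 free; 3 ways for (x1,x5,x6) × 2^1 = 6.
Total: 1 + 3 + 2 + 6 = 12.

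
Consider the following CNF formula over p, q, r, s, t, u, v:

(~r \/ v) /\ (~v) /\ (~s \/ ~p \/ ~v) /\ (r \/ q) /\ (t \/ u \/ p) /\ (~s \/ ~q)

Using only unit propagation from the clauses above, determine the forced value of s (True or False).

False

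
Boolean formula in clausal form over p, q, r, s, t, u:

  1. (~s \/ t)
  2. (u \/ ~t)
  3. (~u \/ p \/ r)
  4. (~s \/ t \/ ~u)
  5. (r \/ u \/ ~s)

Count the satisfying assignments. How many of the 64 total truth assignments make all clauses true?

26

Split on u, then s.
  u=1, s=1: q free; 3 ways for (p,r,t) × 2^1 = 6.
  u=1, s=0: q, t free; 3 ways for (p,r) × 2^2 = 12.
  u=0, s=1: a clause becomes empty — 0.
  u=0, s=0: forces t=0; p, q, r free → 2^3 = 8.
Total: 6 + 12 + 0 + 8 = 26.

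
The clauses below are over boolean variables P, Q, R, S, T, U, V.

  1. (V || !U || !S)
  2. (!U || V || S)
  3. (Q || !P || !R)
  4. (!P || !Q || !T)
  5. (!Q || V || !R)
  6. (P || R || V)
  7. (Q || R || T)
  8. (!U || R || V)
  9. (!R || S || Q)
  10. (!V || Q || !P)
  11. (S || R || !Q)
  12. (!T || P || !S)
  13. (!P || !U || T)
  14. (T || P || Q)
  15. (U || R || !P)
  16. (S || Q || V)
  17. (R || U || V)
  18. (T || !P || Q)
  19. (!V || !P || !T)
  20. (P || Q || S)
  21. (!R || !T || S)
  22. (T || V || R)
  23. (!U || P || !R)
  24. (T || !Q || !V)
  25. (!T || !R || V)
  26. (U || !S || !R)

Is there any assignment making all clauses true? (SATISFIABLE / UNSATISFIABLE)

R = True:
  P = True:
    propagation gives Q=True, T=False, V=True; an empty clause results — contradiction.
  P = False:
    propagation gives U=False, S=False, Q=True, V=True; an empty clause results — contradiction.
R = False:
  P = True:
    propagation gives U=True, V=True, Q=True, T=False; an empty clause results — contradiction.
  P = False:
    Q = True:
      propagation gives S=True, T=False; contradiction.
    Q = False:
      propagation gives T=True, S=False; contradiction.
Every branch closes, so no satisfying assignment exists.

UNSATISFIABLE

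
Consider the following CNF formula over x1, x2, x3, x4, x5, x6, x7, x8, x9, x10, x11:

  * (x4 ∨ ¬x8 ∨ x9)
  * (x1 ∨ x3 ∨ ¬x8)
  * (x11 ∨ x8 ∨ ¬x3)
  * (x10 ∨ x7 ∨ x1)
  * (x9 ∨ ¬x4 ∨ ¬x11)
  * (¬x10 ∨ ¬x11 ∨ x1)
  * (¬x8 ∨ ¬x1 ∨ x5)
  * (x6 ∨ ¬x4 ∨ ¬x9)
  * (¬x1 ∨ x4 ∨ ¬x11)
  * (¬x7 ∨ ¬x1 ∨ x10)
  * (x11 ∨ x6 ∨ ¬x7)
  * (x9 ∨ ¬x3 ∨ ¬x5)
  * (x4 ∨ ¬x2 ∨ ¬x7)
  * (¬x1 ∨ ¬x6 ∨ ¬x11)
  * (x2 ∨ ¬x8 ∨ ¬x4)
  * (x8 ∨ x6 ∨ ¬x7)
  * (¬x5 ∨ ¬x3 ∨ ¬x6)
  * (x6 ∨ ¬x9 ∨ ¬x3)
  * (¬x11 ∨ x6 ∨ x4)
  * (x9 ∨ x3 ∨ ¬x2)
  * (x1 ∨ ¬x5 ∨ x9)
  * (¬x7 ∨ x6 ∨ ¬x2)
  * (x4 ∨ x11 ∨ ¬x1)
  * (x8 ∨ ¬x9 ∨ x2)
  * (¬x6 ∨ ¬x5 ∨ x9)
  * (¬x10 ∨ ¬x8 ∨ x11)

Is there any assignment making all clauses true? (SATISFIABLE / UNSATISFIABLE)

SATISFIABLE

Try x1 = False.
For the remaining variables, x2 = False, x3 = True, x4 = False, x5 = False, x6 = True, x7 = True, x8 = True, x9 = True, x10 = False, x11 = False works.
So x1 = False  x2 = False  x3 = True  x4 = False  x5 = False  x6 = True  x7 = True  x8 = True  x9 = True  x10 = False  x11 = False is a satisfying assignment.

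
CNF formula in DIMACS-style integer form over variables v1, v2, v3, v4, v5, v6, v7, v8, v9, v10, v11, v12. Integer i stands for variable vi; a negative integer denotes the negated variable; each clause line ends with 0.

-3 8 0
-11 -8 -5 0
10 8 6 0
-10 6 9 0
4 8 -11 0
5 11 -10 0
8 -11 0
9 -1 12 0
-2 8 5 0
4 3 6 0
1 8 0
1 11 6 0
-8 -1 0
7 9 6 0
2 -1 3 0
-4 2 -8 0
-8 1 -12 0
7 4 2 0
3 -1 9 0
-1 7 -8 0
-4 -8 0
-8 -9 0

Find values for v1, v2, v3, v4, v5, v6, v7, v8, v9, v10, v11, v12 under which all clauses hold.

v6 occurs only positively in the remaining clauses — set v6 = True.
Pure literal: v7 appears only positively; assign v7 = True.
Branch on v1: take v1 = True.
  then v8 is forced to False.
  then v3 is forced to False.
  then v11 is forced to False.
  then v2 is forced to True.
  then v5 is forced to True.
  then v9 is forced to True.
v4, v10, v12 are now unconstrained; take v4 = True, v10 = False, v12 = True.

v1 = 1, v2 = 1, v3 = 0, v4 = 1, v5 = 1, v6 = 1, v7 = 1, v8 = 0, v9 = 1, v10 = 0, v11 = 0, v12 = 1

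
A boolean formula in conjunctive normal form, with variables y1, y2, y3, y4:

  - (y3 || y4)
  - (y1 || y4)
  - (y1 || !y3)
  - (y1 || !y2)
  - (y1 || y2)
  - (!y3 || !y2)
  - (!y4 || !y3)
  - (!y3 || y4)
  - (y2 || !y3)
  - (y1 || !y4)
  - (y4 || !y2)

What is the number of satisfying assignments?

Satisfying assignments:
  y1=1 y2=0 y3=0 y4=1
  y1=1 y2=1 y3=0 y4=1
That's 2 in total.

2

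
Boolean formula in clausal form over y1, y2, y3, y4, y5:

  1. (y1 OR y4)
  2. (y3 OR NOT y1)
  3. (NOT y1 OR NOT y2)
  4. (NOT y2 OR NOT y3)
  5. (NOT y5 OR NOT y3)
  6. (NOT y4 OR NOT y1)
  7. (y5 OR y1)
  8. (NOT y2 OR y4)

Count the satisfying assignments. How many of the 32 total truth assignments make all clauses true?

The models are:
  y1=0 y2=0 y3=0 y4=1 y5=1
  y1=0 y2=1 y3=0 y4=1 y5=1
  y1=1 y2=0 y3=1 y4=0 y5=0
Count: 3.

3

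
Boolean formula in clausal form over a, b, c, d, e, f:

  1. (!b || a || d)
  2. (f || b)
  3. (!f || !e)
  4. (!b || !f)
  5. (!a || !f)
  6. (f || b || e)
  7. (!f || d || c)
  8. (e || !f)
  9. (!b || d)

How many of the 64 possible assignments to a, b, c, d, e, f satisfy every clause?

8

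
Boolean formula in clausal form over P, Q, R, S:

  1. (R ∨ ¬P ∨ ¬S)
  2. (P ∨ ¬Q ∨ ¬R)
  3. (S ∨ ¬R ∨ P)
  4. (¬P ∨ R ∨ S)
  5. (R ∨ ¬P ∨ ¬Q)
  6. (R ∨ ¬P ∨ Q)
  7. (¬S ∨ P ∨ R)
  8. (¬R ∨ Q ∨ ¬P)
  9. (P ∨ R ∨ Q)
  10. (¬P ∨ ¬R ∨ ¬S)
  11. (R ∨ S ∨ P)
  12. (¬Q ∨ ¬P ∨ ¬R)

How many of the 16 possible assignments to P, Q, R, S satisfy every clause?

1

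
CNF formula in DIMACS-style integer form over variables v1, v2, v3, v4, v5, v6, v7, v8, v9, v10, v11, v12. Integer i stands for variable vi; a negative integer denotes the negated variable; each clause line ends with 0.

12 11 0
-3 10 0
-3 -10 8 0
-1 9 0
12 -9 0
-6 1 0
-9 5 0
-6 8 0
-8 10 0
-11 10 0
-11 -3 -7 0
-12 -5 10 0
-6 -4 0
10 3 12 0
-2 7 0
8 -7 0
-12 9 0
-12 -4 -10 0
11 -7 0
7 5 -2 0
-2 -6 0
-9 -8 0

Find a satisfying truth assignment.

Pure literal: v2 appears only negated; assign v2 = False.
Pure literal: v4 appears only negated; assign v4 = False.
Branch on v1: take v1 = True.
  then v9 is forced to True.
  then v12 is forced to True.
  then v5 is forced to True.
  then v10 is forced to True.
  then v8 is forced to False.
  then v3 is forced to False.
  then v6 is forced to False.
  then v7 is forced to False.
v11 is now unconstrained; take v11 = True.
Every clause has at least one true literal under this assignment.

v1 = True  v2 = False  v3 = False  v4 = False  v5 = True  v6 = False  v7 = False  v8 = False  v9 = True  v10 = True  v11 = True  v12 = True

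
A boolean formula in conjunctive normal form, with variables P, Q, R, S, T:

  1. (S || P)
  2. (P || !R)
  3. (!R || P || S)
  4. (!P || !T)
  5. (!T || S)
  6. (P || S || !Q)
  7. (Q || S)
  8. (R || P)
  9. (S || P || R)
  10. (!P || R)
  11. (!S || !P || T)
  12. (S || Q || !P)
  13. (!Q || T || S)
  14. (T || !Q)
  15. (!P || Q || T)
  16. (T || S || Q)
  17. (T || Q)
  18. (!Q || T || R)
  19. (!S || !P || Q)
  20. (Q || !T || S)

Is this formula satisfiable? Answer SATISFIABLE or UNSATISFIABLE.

UNSATISFIABLE

P = True:
  propagation gives T=False, R=True, S=False, Q=True; an empty clause results — contradiction.
P = False:
  propagation gives S=True, R=False; an empty clause results — contradiction.
Every branch closes, so no satisfying assignment exists.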